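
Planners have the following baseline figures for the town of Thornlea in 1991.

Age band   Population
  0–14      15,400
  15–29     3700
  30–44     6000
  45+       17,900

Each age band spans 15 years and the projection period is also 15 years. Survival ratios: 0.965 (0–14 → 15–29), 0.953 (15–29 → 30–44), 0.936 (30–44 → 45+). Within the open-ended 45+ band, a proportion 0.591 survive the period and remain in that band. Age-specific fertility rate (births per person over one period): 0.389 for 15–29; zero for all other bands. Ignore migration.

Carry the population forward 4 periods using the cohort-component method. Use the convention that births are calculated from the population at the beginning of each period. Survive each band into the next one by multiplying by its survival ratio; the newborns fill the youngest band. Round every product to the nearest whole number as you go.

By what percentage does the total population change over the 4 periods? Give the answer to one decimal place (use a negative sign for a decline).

-49.8

(Groups numbered youngest = 1 to oldest = 4.)
Period 1:
Births: 3700 × 0.389 = 1439
Group 2: 15400 × 0.965 = 14861
Group 3: 3700 × 0.953 = 3526
Group 4: 6000 × 0.936 + 17900 × 0.591 = 5616 + 10579 = 16195
Population now: 0–14=1439, 15–29=14861, 30–44=3526, 45+=16195
Period 2:
Births: 14861 × 0.389 = 5781
Group 2: 1439 × 0.965 = 1389
Group 3: 14861 × 0.953 = 14163
Group 4: 3526 × 0.936 + 16195 × 0.591 = 3300 + 9571 = 12871
Population now: 0–14=5781, 15–29=1389, 30–44=14163, 45+=12871
Period 3:
Births: 1389 × 0.389 = 540
Group 2: 5781 × 0.965 = 5579
Group 3: 1389 × 0.953 = 1324
Group 4: 14163 × 0.936 + 12871 × 0.591 = 13257 + 7607 = 20864
Population now: 0–14=540, 15–29=5579, 30–44=1324, 45+=20864
Period 4:
Births: 5579 × 0.389 = 2170
Group 2: 540 × 0.965 = 521
Group 3: 5579 × 0.953 = 5317
Group 4: 1324 × 0.936 + 20864 × 0.591 = 1239 + 12331 = 13570
Population now: 0–14=2170, 15–29=521, 30–44=5317, 45+=13570
Total: 43000 → 21578; change = -21422; percentage change = -49.8%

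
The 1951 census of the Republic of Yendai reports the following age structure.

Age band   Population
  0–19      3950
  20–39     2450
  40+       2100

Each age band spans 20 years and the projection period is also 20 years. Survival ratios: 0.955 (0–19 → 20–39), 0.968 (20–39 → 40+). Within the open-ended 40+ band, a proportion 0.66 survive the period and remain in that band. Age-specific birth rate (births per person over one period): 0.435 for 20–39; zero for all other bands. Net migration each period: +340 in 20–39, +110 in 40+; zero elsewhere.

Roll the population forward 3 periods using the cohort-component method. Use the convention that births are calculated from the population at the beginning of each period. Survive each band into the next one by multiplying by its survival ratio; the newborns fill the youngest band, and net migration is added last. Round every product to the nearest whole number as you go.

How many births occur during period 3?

591

— Period 1 —
Births: 2450 × 0.435 = 1066
20–39: 3950 × 0.955 = 3772
40+: 2450 × 0.968 + 2100 × 0.66 = 2372 + 1386 = 3758
Net migration: 20–39 + 340 → 4112; 40+ + 110 → 3868
→ [1066, 4112, 3868]
— Period 2 —
Births: 4112 × 0.435 = 1789
20–39: 1066 × 0.955 = 1018
40+: 4112 × 0.968 + 3868 × 0.66 = 3980 + 2553 = 6533
Net migration: 20–39 + 340 → 1358; 40+ + 110 → 6643
→ [1789, 1358, 6643]
— Period 3 —
Births: 1358 × 0.435 = 591
20–39: 1789 × 0.955 = 1708
40+: 1358 × 0.968 + 6643 × 0.66 = 1315 + 4384 = 5699
Net migration: 20–39 + 340 → 2048; 40+ + 110 → 5809
→ [591, 2048, 5809]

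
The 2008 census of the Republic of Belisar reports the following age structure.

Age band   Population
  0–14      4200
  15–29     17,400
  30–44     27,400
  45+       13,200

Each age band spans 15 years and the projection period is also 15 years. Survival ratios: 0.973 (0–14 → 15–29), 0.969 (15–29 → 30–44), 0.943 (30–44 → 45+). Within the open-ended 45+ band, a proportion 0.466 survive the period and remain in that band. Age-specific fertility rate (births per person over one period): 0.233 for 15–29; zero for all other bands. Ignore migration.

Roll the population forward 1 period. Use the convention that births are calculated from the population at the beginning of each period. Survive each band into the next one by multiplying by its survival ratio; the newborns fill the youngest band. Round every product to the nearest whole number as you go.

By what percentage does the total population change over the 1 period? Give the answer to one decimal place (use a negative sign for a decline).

-8.4

Let band 1 be 0–14 through band 4 = 45+.
After projecting period 1:
Births: 17400 × 0.233 = 4054
Band 2: 4200 × 0.973 = 4087
Band 3: 17400 × 0.969 = 16861
Band 4: 27400 × 0.943 + 13200 × 0.466 = 25838 + 6151 = 31989
→ [4054, 4087, 16861, 31989]
Total: 62200 → 56991; change = -5209; percentage change = -8.4%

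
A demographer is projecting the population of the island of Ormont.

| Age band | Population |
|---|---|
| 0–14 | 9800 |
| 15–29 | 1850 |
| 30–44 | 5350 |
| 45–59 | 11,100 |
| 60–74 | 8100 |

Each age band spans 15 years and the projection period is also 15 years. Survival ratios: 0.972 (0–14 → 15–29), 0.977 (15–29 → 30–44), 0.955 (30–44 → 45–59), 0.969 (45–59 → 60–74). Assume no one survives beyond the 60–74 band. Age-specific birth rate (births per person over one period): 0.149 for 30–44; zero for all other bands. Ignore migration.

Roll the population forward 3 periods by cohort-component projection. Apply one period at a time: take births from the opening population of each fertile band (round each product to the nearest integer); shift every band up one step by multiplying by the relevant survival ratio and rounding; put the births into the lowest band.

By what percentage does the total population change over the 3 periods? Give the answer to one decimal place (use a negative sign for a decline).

[period 1]
Births: 5350 × 0.149 = 797
15–29: 9800 × 0.972 = 9526
30–44: 1850 × 0.977 = 1807
45–59: 5350 × 0.955 = 5109
60–74: 11100 × 0.969 = 10756
→ [797, 9526, 1807, 5109, 10756]
[period 2]
Births: 1807 × 0.149 = 269
15–29: 797 × 0.972 = 775
30–44: 9526 × 0.977 = 9307
45–59: 1807 × 0.955 = 1726
60–74: 5109 × 0.969 = 4951
→ [269, 775, 9307, 1726, 4951]
[period 3]
Births: 9307 × 0.149 = 1387
15–29: 269 × 0.972 = 261
30–44: 775 × 0.977 = 757
45–59: 9307 × 0.955 = 8888
60–74: 1726 × 0.969 = 1672
→ [1387, 261, 757, 8888, 1672]
Total: 36200 → 12965; change = -23235; percentage change = -64.2%

-64.2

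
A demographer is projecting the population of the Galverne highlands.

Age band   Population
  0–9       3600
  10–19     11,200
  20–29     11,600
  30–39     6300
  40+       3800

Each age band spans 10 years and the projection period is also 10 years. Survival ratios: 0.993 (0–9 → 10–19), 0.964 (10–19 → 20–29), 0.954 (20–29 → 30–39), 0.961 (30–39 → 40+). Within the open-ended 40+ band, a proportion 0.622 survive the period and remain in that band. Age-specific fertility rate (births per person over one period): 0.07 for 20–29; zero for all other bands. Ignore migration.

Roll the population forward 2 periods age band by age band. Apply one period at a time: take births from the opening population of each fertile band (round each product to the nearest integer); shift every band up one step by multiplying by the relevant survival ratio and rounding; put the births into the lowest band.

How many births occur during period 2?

Period 1:
Births: 11600 × 0.07 = 812
10–19: 3600 × 0.993 = 3575
20–29: 11200 × 0.964 = 10797
30–39: 11600 × 0.954 = 11066
40+: 6300 × 0.961 + 3800 × 0.622 = 6054 + 2364 = 8418
→ [812, 3575, 10797, 11066, 8418]
Period 2:
Births: 10797 × 0.07 = 756
10–19: 812 × 0.993 = 806
20–29: 3575 × 0.964 = 3446
30–39: 10797 × 0.954 = 10300
40+: 11066 × 0.961 + 8418 × 0.622 = 10634 + 5236 = 15870
→ [756, 806, 3446, 10300, 15870]

756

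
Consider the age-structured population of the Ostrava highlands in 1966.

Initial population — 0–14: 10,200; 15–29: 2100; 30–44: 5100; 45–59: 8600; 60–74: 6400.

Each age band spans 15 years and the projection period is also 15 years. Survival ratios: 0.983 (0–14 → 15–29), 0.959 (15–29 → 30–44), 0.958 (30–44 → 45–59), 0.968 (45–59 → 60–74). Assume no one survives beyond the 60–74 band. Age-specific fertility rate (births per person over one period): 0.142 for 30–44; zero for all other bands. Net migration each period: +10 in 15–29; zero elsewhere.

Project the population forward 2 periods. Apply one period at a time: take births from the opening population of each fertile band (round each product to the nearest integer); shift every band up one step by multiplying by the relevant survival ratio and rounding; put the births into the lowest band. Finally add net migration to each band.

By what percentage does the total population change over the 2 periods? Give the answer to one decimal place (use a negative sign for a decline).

Period 1.
Births: 5100 × 0.142 = 724
15–29: 10200 × 0.983 = 10027
30–44: 2100 × 0.959 = 2014
45–59: 5100 × 0.958 = 4886
60–74: 8600 × 0.968 = 8325
Net migration: 15–29 + 10 → 10037
Population now: 0–14=724, 15–29=10037, 30–44=2014, 45–59=4886, 60–74=8325
Period 2.
Births: 2014 × 0.142 = 286
15–29: 724 × 0.983 = 712
30–44: 10037 × 0.959 = 9625
45–59: 2014 × 0.958 = 1929
60–74: 4886 × 0.968 = 4730
Net migration: 15–29 + 10 → 722
Population now: 0–14=286, 15–29=722, 30–44=9625, 45–59=1929, 60–74=4730
Total: 32400 → 17292; change = -15108; percentage change = -46.6%

-46.6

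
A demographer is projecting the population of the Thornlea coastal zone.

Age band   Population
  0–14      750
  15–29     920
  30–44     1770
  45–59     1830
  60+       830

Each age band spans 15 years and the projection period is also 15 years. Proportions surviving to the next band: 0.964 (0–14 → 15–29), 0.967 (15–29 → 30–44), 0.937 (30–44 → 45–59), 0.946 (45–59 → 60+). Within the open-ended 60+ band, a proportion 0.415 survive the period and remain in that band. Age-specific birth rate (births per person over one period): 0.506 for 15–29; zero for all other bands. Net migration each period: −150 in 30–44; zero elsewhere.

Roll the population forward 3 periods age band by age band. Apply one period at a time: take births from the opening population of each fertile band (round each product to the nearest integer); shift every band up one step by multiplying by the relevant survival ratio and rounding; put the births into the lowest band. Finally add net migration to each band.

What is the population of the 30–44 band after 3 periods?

284

(Groups numbered youngest = 1 to oldest = 5.)
[period 1]
Births: 920 × 0.506 = 466
Group 2: 750 × 0.964 = 723
Group 3: 920 × 0.967 = 890
Group 4: 1770 × 0.937 = 1658
Group 5: 1830 × 0.946 + 830 × 0.415 = 1731 + 344 = 2075
Net migration: Group 3 − 150 → 740
Giving 466 / 723 / 740 / 1658 / 2075.
[period 2]
Births: 723 × 0.506 = 366
Group 2: 466 × 0.964 = 449
Group 3: 723 × 0.967 = 699
Group 4: 740 × 0.937 = 693
Group 5: 1658 × 0.946 + 2075 × 0.415 = 1568 + 861 = 2429
Net migration: Group 3 − 150 → 549
Giving 366 / 449 / 549 / 693 / 2429.
[period 3]
Births: 449 × 0.506 = 227
Group 2: 366 × 0.964 = 353
Group 3: 449 × 0.967 = 434
Group 4: 549 × 0.937 = 514
Group 5: 693 × 0.946 + 2429 × 0.415 = 656 + 1008 = 1664
Net migration: Group 3 − 150 → 284
Giving 227 / 353 / 284 / 514 / 1664.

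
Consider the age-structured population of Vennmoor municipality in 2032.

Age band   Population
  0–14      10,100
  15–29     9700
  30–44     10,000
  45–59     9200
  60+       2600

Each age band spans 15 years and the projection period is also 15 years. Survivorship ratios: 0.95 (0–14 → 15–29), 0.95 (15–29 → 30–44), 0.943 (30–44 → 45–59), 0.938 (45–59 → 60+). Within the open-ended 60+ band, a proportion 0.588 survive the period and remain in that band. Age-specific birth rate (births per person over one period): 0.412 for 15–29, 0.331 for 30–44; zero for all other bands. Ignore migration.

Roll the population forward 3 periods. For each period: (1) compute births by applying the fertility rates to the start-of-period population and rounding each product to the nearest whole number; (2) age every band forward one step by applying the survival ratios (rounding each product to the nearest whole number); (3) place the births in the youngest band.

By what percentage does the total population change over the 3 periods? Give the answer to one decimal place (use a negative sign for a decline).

7.2

After projecting period 1:
Births: 9700 × 0.412 = 3996  |  10000 × 0.331 = 3310 → total 7306
15–29: 10100 × 0.95 = 9595
30–44: 9700 × 0.95 = 9215
45–59: 10000 × 0.943 = 9430
60+: 9200 × 0.938 + 2600 × 0.588 = 8630 + 1529 = 10159
End of period: [7306, 9595, 9215, 9430, 10159]
After projecting period 2:
Births: 9595 × 0.412 = 3953  |  9215 × 0.331 = 3050 → total 7003
15–29: 7306 × 0.95 = 6941
30–44: 9595 × 0.95 = 9115
45–59: 9215 × 0.943 = 8690
60+: 9430 × 0.938 + 10159 × 0.588 = 8845 + 5973 = 14818
End of period: [7003, 6941, 9115, 8690, 14818]
After projecting period 3:
Births: 6941 × 0.412 = 2860  |  9115 × 0.331 = 3017 → total 5877
15–29: 7003 × 0.95 = 6653
30–44: 6941 × 0.95 = 6594
45–59: 9115 × 0.943 = 8595
60+: 8690 × 0.938 + 14818 × 0.588 = 8151 + 8713 = 16864
End of period: [5877, 6653, 6594, 8595, 16864]
Total: 41600 → 44583; change = 2983; percentage change = 7.2%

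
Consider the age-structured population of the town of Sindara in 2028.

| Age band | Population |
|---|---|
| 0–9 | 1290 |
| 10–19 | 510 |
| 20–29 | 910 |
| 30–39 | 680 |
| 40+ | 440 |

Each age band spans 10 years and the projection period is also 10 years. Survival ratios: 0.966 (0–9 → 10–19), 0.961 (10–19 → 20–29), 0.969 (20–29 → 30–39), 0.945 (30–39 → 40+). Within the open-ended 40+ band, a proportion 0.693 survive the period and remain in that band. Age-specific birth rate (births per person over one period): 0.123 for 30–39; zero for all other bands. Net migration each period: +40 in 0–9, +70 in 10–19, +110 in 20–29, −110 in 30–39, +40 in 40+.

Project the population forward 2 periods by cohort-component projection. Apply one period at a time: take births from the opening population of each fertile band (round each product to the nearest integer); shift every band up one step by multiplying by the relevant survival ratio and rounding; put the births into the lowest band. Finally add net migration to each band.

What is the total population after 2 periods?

— Period 1 —
Births: 680 × 0.123 = 84
10–19: 1290 × 0.966 = 1246
20–29: 510 × 0.961 = 490
30–39: 910 × 0.969 = 882
40+: 680 × 0.945 + 440 × 0.693 = 643 + 305 = 948
Net migration: 0–9 + 40 → 124; 10–19 + 70 → 1316; 20–29 + 110 → 600; 30–39 − 110 → 772; 40+ + 40 → 988
Population now: 0–9=124, 10–19=1316, 20–29=600, 30–39=772, 40+=988
— Period 2 —
Births: 772 × 0.123 = 95
10–19: 124 × 0.966 = 120
20–29: 1316 × 0.961 = 1265
30–39: 600 × 0.969 = 581
40+: 772 × 0.945 + 988 × 0.693 = 730 + 685 = 1415
Net migration: 0–9 + 40 → 135; 10–19 + 70 → 190; 20–29 + 110 → 1375; 30–39 − 110 → 471; 40+ + 40 → 1455
Population now: 0–9=135, 10–19=190, 20–29=1375, 30–39=471, 40+=1455
Total after period 2: 135 + 190 + 1375 + 471 + 1455 = 3626

3626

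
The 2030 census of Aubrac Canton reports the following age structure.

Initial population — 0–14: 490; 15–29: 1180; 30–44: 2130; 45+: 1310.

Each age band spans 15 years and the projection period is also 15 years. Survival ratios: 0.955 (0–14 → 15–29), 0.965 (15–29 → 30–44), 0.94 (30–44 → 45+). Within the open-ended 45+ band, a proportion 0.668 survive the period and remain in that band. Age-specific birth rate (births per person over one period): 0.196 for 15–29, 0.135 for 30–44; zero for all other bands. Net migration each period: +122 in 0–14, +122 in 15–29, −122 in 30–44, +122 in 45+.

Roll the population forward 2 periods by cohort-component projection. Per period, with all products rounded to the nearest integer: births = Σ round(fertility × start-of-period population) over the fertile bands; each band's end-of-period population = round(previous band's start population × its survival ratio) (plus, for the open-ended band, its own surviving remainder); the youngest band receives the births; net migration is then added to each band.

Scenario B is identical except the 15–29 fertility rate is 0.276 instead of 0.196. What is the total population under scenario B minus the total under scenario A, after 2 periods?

138

Period 1.
Births: 1180 × 0.196 = 231 ; 2130 × 0.135 = 288 → 519
15–29: 490 × 0.955 = 468
30–44: 1180 × 0.965 = 1139
45+: 2130 × 0.94 + 1310 × 0.668 = 2002 + 875 = 2877
Net migration: 0–14 + 122 → 641; 15–29 + 122 → 590; 30–44 − 122 → 1017; 45+ + 122 → 2999
→ [641, 590, 1017, 2999]
Period 2.
Births: 590 × 0.196 = 116 ; 1017 × 0.135 = 137 → 253
15–29: 641 × 0.955 = 612
30–44: 590 × 0.965 = 569
45+: 1017 × 0.94 + 2999 × 0.668 = 956 + 2003 = 2959
Net migration: 0–14 + 122 → 375; 15–29 + 122 → 734; 30–44 − 122 → 447; 45+ + 122 → 3081
→ [375, 734, 447, 3081]
Scenario A total after 2 periods: 4637
Scenario B projection —
Period 1.
Births: 1180 × 0.276 = 326 ; 2130 × 0.135 = 288 → 614
15–29: 490 × 0.955 = 468
30–44: 1180 × 0.965 = 1139
45+: 2130 × 0.94 + 1310 × 0.668 = 2002 + 875 = 2877
Net migration: 0–14 + 122 → 736; 15–29 + 122 → 590; 30–44 − 122 → 1017; 45+ + 122 → 2999
→ [736, 590, 1017, 2999]
Period 2.
Births: 590 × 0.276 = 163 ; 1017 × 0.135 = 137 → 300
15–29: 736 × 0.955 = 703
30–44: 590 × 0.965 = 569
45+: 1017 × 0.94 + 2999 × 0.668 = 956 + 2003 = 2959
Net migration: 0–14 + 122 → 422; 15–29 + 122 → 825; 30–44 − 122 → 447; 45+ + 122 → 3081
→ [422, 825, 447, 3081]
Scenario B total after 2 periods: 4775
Difference B − A = 4775 − 4637 = 138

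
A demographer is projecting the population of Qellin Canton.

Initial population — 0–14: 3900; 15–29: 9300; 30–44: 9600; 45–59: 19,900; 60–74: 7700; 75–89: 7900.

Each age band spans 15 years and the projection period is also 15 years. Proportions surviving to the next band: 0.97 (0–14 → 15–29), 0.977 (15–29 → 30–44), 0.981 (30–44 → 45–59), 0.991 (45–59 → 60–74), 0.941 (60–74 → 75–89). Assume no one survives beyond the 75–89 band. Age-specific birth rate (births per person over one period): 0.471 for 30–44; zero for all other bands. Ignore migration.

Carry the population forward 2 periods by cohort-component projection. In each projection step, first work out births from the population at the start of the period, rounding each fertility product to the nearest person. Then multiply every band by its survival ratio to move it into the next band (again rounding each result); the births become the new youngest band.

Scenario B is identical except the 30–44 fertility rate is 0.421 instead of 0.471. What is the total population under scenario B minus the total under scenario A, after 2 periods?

Period 1:
Births: 9600 * 0.471 = 4522
15–29: 3900 * 0.97 = 3783
30–44: 9300 * 0.977 = 9086
45–59: 9600 * 0.981 = 9418
60–74: 19900 * 0.991 = 19721
75–89: 7700 * 0.941 = 7246
→ [4522, 3783, 9086, 9418, 19721, 7246]
Period 2:
Births: 9086 * 0.471 = 4280
15–29: 4522 * 0.97 = 4386
30–44: 3783 * 0.977 = 3696
45–59: 9086 * 0.981 = 8913
60–74: 9418 * 0.991 = 9333
75–89: 19721 * 0.941 = 18557
→ [4280, 4386, 3696, 8913, 9333, 18557]
Scenario A total after 2 periods: 49165
Scenario B projection —
Period 1:
Births: 9600 * 0.421 = 4042
15–29: 3900 * 0.97 = 3783
30–44: 9300 * 0.977 = 9086
45–59: 9600 * 0.981 = 9418
60–74: 19900 * 0.991 = 19721
75–89: 7700 * 0.941 = 7246
→ [4042, 3783, 9086, 9418, 19721, 7246]
Period 2:
Births: 9086 * 0.421 = 3825
15–29: 4042 * 0.97 = 3921
30–44: 3783 * 0.977 = 3696
45–59: 9086 * 0.981 = 8913
60–74: 9418 * 0.991 = 9333
75–89: 19721 * 0.941 = 18557
→ [3825, 3921, 3696, 8913, 9333, 18557]
Scenario B total after 2 periods: 48245
Difference B − A = 48245 − 49165 = -920

-920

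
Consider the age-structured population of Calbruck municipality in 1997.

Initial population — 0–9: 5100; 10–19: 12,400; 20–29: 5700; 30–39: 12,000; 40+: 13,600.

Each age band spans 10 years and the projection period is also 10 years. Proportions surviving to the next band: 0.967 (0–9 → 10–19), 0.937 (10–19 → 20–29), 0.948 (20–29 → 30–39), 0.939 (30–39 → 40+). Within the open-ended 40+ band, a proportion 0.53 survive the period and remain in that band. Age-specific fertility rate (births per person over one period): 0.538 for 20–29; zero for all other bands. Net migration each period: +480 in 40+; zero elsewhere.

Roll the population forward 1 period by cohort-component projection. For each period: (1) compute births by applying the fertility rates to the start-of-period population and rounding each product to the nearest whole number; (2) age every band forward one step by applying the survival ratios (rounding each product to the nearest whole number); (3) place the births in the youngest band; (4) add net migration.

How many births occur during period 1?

3067

Numbering the groups 1..5 from youngest to oldest:
Period 1:
Births: 5700 * 0.538 = 3067
Group 2: 5100 * 0.967 = 4932
Group 3: 12400 * 0.937 = 11619
Group 4: 5700 * 0.948 = 5404
Group 5: 12000 * 0.939 + 13600 * 0.53 = 11268 + 7208 = 18476
Net migration: Group 5 + 480 → 18956
End of period: [3067, 4932, 11619, 5404, 18956]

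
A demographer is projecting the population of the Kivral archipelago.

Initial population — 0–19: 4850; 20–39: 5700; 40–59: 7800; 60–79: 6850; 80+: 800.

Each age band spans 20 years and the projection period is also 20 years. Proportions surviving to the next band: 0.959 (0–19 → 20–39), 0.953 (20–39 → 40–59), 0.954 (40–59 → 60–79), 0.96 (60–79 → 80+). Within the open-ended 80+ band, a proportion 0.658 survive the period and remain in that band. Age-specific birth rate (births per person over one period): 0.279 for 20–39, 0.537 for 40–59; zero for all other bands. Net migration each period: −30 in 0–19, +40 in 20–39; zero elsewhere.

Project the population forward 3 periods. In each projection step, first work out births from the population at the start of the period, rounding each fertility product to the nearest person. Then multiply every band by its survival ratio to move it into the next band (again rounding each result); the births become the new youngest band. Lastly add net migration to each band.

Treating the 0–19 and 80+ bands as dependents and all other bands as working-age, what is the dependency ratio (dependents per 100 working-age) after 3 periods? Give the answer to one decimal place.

Numbering the groups 1..5 from youngest to oldest:
Period 1:
Births: 5700 * 0.279 = 1590  |  7800 * 0.537 = 4189 ⇒ total 5779
Group 2: 4850 * 0.959 = 4651
Group 3: 5700 * 0.953 = 5432
Group 4: 7800 * 0.954 = 7441
Group 5: 6850 * 0.96 + 800 * 0.658 = 6576 + 526 = 7102
Net migration: Group 1 − 30 → 5749; Group 2 + 40 → 4691
Giving 5749 / 4691 / 5432 / 7441 / 7102.
Period 2:
Births: 4691 * 0.279 = 1309  |  5432 * 0.537 = 2917 ⇒ total 4226
Group 2: 5749 * 0.959 = 5513
Group 3: 4691 * 0.953 = 4471
Group 4: 5432 * 0.954 = 5182
Group 5: 7441 * 0.96 + 7102 * 0.658 = 7143 + 4673 = 11816
Net migration: Group 1 − 30 → 4196; Group 2 + 40 → 5553
Giving 4196 / 5553 / 4471 / 5182 / 11816.
Period 3:
Births: 5553 * 0.279 = 1549  |  4471 * 0.537 = 2401 ⇒ total 3950
Group 2: 4196 * 0.959 = 4024
Group 3: 5553 * 0.953 = 5292
Group 4: 4471 * 0.954 = 4265
Group 5: 5182 * 0.96 + 11816 * 0.658 = 4975 + 7775 = 12750
Net migration: Group 1 − 30 → 3920; Group 2 + 40 → 4064
Giving 3920 / 4064 / 5292 / 4265 / 12750.
Dependents (band 0–19 + band 80+) = 3920 + 12750 = 16670; working-age = 13621; ratio = 16670/13621 × 100 = 122.4

122.4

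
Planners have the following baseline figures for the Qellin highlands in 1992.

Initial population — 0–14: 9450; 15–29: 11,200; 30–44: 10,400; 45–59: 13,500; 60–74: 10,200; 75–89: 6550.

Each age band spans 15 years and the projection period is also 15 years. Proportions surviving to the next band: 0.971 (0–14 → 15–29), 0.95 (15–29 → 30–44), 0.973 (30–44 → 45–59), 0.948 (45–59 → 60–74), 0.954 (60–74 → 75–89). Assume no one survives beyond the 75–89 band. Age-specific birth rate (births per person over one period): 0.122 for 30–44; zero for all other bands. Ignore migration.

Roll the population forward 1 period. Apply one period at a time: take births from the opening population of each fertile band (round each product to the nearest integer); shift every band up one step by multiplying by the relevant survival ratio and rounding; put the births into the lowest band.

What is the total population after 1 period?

53733

Call the bands 1 to 6, youngest first.
After projecting period 1:
Births: 10400 × 0.122 = 1269
Band 2: 9450 × 0.971 = 9176
Band 3: 11200 × 0.95 = 10640
Band 4: 10400 × 0.973 = 10119
Band 5: 13500 × 0.948 = 12798
Band 6: 10200 × 0.954 = 9731
Population now: 0–14=1269, 15–29=9176, 30–44=10640, 45–59=10119, 60–74=12798, 75–89=9731
Total after period 1: 1269 + 9176 + 10640 + 10119 + 12798 + 9731 = 53733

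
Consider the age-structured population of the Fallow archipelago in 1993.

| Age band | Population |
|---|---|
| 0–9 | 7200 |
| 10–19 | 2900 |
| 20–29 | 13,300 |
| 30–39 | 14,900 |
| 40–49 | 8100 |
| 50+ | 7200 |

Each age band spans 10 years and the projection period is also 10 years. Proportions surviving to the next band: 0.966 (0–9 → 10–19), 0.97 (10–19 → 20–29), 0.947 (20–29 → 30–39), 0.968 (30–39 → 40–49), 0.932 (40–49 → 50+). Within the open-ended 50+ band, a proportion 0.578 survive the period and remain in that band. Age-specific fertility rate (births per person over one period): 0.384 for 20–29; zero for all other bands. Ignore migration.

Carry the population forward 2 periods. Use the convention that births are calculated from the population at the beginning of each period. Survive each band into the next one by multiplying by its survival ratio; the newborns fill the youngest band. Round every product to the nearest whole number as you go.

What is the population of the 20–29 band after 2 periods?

— Period 1 —
Births: 13300 * 0.384 = 5107
10–19: 7200 * 0.966 = 6955
20–29: 2900 * 0.97 = 2813
30–39: 13300 * 0.947 = 12595
40–49: 14900 * 0.968 = 14423
50+: 8100 * 0.932 + 7200 * 0.578 = 7549 + 4162 = 11711
Population now: 0–9=5107, 10–19=6955, 20–29=2813, 30–39=12595, 40–49=14423, 50+=11711
— Period 2 —
Births: 2813 * 0.384 = 1080
10–19: 5107 * 0.966 = 4933
20–29: 6955 * 0.97 = 6746
30–39: 2813 * 0.947 = 2664
40–49: 12595 * 0.968 = 12192
50+: 14423 * 0.932 + 11711 * 0.578 = 13442 + 6769 = 20211
Population now: 0–9=1080, 10–19=4933, 20–29=6746, 30–39=2664, 40–49=12192, 50+=20211

6746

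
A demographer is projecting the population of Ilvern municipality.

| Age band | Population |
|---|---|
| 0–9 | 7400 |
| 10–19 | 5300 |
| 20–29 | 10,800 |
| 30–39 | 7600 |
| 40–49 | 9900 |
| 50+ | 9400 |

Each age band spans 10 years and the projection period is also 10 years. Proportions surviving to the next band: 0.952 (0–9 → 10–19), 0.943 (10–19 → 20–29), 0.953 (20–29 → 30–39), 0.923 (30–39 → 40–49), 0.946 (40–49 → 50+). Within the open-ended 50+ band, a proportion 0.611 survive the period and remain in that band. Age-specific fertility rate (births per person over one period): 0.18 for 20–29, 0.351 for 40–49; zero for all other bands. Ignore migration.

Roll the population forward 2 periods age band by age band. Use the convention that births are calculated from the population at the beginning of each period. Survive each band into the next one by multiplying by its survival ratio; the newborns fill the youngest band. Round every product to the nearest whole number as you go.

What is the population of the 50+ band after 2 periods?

[period 1]
Births: 10800 × 0.18 = 1944 ; 9900 × 0.351 = 3475 → total 5419
10–19: 7400 × 0.952 = 7045
20–29: 5300 × 0.943 = 4998
30–39: 10800 × 0.953 = 10292
40–49: 7600 × 0.923 = 7015
50+: 9900 × 0.946 + 9400 × 0.611 = 9365 + 5743 = 15108
→ [5419, 7045, 4998, 10292, 7015, 15108]
[period 2]
Births: 4998 × 0.18 = 900 ; 7015 × 0.351 = 2462 → total 3362
10–19: 5419 × 0.952 = 5159
20–29: 7045 × 0.943 = 6643
30–39: 4998 × 0.953 = 4763
40–49: 10292 × 0.923 = 9500
50+: 7015 × 0.946 + 15108 × 0.611 = 6636 + 9231 = 15867
→ [3362, 5159, 6643, 4763, 9500, 15867]

15867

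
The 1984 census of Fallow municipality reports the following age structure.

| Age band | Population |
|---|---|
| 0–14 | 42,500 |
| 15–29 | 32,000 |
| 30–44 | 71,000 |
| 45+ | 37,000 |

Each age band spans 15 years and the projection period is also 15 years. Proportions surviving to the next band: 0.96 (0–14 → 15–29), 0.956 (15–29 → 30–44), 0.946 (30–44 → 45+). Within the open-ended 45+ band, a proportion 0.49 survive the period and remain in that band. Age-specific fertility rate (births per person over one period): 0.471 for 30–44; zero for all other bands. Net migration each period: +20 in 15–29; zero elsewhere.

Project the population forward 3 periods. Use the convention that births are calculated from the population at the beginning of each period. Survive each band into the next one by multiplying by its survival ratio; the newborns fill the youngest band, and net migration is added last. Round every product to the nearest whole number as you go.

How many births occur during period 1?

Numbering the bands 1..4 from youngest to oldest:
Period 1:
Births: 71000 × 0.471 = 33441
Band 2: 42500 × 0.96 = 40800
Band 3: 32000 × 0.956 = 30592
Band 4: 71000 × 0.946 + 37000 × 0.49 = 67166 + 18130 = 85296
Net migration: Band 2 + 20 → 40820
→ [33441, 40820, 30592, 85296]

33441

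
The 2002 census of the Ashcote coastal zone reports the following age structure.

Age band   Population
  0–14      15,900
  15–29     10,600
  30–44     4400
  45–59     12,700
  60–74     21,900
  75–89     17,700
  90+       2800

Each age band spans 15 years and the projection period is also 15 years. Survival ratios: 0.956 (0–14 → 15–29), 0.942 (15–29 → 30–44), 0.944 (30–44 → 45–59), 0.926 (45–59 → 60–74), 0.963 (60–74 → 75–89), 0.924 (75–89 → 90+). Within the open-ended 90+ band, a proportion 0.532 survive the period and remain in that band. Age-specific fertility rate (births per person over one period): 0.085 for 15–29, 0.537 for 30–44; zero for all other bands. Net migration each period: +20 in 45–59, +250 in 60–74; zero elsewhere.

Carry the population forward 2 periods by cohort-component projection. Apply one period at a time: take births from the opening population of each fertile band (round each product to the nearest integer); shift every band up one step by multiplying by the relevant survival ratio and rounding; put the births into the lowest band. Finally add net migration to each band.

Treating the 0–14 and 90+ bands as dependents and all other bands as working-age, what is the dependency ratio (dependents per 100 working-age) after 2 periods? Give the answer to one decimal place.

Period 1:
Births: 10600 × 0.085 = 901 ; 4400 × 0.537 = 2363 → total 3264
15–29: 15900 × 0.956 = 15200
30–44: 10600 × 0.942 = 9985
45–59: 4400 × 0.944 = 4154
60–74: 12700 × 0.926 = 11760
75–89: 21900 × 0.963 = 21090
90+: 17700 × 0.924 + 2800 × 0.532 = 16355 + 1490 = 17845
Net migration: 45–59 + 20 → 4174; 60–74 + 250 → 12010
End of period: [3264, 15200, 9985, 4174, 12010, 21090, 17845]
Period 2:
Births: 15200 × 0.085 = 1292 ; 9985 × 0.537 = 5362 → total 6654
15–29: 3264 × 0.956 = 3120
30–44: 15200 × 0.942 = 14318
45–59: 9985 × 0.944 = 9426
60–74: 4174 × 0.926 = 3865
75–89: 12010 × 0.963 = 11566
90+: 21090 × 0.924 + 17845 × 0.532 = 19487 + 9494 = 28981
Net migration: 45–59 + 20 → 9446; 60–74 + 250 → 4115
End of period: [6654, 3120, 14318, 9446, 4115, 11566, 28981]
Dependents (band 0–14 + band 90+) = 6654 + 28981 = 35635; working-age = 42565; ratio = 35635/42565 × 100 = 83.7

83.7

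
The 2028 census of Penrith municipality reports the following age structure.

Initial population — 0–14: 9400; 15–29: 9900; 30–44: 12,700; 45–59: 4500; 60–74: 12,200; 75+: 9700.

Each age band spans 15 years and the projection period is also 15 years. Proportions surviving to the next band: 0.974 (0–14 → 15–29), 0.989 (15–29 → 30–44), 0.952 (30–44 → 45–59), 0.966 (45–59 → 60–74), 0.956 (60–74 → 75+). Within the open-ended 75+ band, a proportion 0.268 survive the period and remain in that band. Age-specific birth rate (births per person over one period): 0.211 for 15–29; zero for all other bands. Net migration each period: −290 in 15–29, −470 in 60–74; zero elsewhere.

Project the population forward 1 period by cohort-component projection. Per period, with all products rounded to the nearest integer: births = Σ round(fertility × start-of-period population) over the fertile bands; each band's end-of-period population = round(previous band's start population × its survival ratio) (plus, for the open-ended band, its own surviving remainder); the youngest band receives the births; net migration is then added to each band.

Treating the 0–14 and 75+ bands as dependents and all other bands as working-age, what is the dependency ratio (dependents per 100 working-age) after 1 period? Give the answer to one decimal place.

47.2

— Period 1 —
Births: 9900 × 0.211 = 2089
15–29: 9400 × 0.974 = 9156
30–44: 9900 × 0.989 = 9791
45–59: 12700 × 0.952 = 12090
60–74: 4500 × 0.966 = 4347
75+: 12200 × 0.956 + 9700 × 0.268 = 11663 + 2600 = 14263
Net migration: 15–29 − 290 → 8866; 60–74 − 470 → 3877
→ [2089, 8866, 9791, 12090, 3877, 14263]
Dependents (band 0–14 + band 75+) = 2089 + 14263 = 16352; working-age = 34624; ratio = 16352/34624 × 100 = 47.2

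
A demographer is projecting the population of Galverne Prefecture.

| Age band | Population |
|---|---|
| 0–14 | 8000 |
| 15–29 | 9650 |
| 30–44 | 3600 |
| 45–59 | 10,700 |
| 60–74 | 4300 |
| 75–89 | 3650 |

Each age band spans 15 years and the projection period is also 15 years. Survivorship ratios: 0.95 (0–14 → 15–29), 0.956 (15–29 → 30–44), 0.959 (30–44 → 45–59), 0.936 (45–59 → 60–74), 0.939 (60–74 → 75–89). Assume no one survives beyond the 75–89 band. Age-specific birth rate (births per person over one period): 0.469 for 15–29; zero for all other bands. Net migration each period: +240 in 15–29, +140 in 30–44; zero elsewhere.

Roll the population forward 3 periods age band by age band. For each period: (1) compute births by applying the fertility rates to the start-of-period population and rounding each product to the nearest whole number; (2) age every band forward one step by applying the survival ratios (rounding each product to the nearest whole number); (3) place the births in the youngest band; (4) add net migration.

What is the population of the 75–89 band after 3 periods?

After projecting period 1:
Births: 9650 × 0.469 = 4526
15–29: 8000 × 0.95 = 7600
30–44: 9650 × 0.956 = 9225
45–59: 3600 × 0.959 = 3452
60–74: 10700 × 0.936 = 10015
75–89: 4300 × 0.939 = 4038
Net migration: 15–29 + 240 → 7840; 30–44 + 140 → 9365
End of period: [4526, 7840, 9365, 3452, 10015, 4038]
After projecting period 2:
Births: 7840 × 0.469 = 3677
15–29: 4526 × 0.95 = 4300
30–44: 7840 × 0.956 = 7495
45–59: 9365 × 0.959 = 8981
60–74: 3452 × 0.936 = 3231
75–89: 10015 × 0.939 = 9404
Net migration: 15–29 + 240 → 4540; 30–44 + 140 → 7635
End of period: [3677, 4540, 7635, 8981, 3231, 9404]
After projecting period 3:
Births: 4540 × 0.469 = 2129
15–29: 3677 × 0.95 = 3493
30–44: 4540 × 0.956 = 4340
45–59: 7635 × 0.959 = 7322
60–74: 8981 × 0.936 = 8406
75–89: 3231 × 0.939 = 3034
Net migration: 15–29 + 240 → 3733; 30–44 + 140 → 4480
End of period: [2129, 3733, 4480, 7322, 8406, 3034]

3034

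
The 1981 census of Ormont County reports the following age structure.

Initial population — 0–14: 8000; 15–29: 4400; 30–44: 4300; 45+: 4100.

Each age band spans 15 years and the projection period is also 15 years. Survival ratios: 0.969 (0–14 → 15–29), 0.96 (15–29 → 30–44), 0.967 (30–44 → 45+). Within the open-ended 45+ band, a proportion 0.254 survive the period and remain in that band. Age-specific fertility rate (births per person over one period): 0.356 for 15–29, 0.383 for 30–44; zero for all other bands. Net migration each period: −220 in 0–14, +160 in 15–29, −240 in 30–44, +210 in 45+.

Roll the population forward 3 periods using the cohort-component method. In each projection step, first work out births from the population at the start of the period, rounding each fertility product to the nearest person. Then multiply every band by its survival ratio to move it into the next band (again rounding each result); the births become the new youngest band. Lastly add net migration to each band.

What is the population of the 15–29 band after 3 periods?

4155

Let group 1 be 0–14 through group 4 = 45+.
Period 1:
Births: 4400 × 0.356 = 1566 ; 4300 × 0.383 = 1647 — total 3213
Group 2: 8000 × 0.969 = 7752
Group 3: 4400 × 0.96 = 4224
Group 4: 4300 × 0.967 + 4100 × 0.254 = 4158 + 1041 = 5199
Net migration: Group 1 − 220 → 2993; Group 2 + 160 → 7912; Group 3 − 240 → 3984; Group 4 + 210 → 5409
Population now: 0–14=2993, 15–29=7912, 30–44=3984, 45+=5409
Period 2:
Births: 7912 × 0.356 = 2817 ; 3984 × 0.383 = 1526 — total 4343
Group 2: 2993 × 0.969 = 2900
Group 3: 7912 × 0.96 = 7596
Group 4: 3984 × 0.967 + 5409 × 0.254 = 3853 + 1374 = 5227
Net migration: Group 1 − 220 → 4123; Group 2 + 160 → 3060; Group 3 − 240 → 7356; Group 4 + 210 → 5437
Population now: 0–14=4123, 15–29=3060, 30–44=7356, 45+=5437
Period 3:
Births: 3060 × 0.356 = 1089 ; 7356 × 0.383 = 2817 — total 3906
Group 2: 4123 × 0.969 = 3995
Group 3: 3060 × 0.96 = 2938
Group 4: 7356 × 0.967 + 5437 × 0.254 = 7113 + 1381 = 8494
Net migration: Group 1 − 220 → 3686; Group 2 + 160 → 4155; Group 3 − 240 → 2698; Group 4 + 210 → 8704
Population now: 0–14=3686, 15–29=4155, 30–44=2698, 45+=8704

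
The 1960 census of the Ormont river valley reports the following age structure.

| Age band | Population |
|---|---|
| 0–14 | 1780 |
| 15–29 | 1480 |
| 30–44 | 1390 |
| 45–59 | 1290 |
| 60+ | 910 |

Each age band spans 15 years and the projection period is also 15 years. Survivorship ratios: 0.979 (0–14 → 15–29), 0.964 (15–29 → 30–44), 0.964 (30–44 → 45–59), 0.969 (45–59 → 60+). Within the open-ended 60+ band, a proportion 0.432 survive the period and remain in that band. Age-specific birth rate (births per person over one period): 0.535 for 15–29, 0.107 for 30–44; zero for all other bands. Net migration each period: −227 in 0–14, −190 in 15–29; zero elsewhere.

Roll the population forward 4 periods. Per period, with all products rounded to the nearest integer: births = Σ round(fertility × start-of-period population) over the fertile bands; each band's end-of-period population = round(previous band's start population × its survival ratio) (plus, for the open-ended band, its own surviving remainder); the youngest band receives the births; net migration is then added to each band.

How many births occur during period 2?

984

After projecting period 1:
Births: 1480 × 0.535 = 792 ; 1390 × 0.107 = 149 ⇒ total 941
15–29: 1780 × 0.979 = 1743
30–44: 1480 × 0.964 = 1427
45–59: 1390 × 0.964 = 1340
60+: 1290 × 0.969 + 910 × 0.432 = 1250 + 393 = 1643
Net migration: 0–14 − 227 → 714; 15–29 − 190 → 1553
End of period: [714, 1553, 1427, 1340, 1643]
After projecting period 2:
Births: 1553 × 0.535 = 831 ; 1427 × 0.107 = 153 ⇒ total 984
15–29: 714 × 0.979 = 699
30–44: 1553 × 0.964 = 1497
45–59: 1427 × 0.964 = 1376
60+: 1340 × 0.969 + 1643 × 0.432 = 1298 + 710 = 2008
Net migration: 0–14 − 227 → 757; 15–29 − 190 → 509
End of period: [757, 509, 1497, 1376, 2008]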